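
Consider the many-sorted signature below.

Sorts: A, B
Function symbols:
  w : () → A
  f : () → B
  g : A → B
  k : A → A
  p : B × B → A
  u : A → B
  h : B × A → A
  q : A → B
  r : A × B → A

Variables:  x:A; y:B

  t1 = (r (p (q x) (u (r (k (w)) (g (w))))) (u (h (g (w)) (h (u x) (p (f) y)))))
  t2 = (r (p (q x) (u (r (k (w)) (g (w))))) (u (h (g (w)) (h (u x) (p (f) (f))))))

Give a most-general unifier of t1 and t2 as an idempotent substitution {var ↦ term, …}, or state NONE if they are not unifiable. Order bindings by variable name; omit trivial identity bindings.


{y ↦ (f)}


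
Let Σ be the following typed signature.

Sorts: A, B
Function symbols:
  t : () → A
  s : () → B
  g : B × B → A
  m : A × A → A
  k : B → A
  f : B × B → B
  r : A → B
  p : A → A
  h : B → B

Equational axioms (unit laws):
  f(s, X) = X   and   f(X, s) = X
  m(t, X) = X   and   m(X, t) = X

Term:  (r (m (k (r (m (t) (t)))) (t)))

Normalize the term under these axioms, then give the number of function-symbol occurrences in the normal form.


1. (r (m (k (r (m (t) (t)))) (t)))  →  (r (k (r (m (t) (t)))))
2. (r (k (r (m (t) (t)))))  →  (r (k (r (t))))
normal form: (r (k (r (t))))

size = 4


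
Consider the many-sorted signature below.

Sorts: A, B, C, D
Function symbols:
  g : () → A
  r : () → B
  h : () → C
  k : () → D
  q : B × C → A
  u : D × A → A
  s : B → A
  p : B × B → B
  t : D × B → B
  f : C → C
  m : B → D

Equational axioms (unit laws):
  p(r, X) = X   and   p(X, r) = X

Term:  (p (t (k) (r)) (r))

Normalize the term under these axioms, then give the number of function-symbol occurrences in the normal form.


size = 3

1. (p (t (k) (r)) (r))  →  (t (k) (r))
normal form: (t (k) (r))


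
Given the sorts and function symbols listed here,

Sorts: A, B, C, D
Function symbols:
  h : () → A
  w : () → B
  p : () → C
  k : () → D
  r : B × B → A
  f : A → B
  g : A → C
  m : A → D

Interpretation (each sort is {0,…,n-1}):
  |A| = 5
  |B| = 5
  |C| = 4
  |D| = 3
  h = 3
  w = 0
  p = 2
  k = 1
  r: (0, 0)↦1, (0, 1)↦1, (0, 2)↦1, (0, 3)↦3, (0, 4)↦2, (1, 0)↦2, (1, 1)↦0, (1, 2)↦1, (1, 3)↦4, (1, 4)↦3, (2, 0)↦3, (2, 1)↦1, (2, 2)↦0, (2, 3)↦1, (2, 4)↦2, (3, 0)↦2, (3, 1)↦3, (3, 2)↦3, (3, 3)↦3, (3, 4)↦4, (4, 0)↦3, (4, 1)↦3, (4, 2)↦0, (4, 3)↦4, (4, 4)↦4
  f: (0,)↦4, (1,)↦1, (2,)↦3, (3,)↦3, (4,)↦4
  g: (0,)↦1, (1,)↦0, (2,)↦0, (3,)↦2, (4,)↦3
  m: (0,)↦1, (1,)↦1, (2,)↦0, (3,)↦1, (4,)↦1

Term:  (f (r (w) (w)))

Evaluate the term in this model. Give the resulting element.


value = 1

  w = 0
  w = 0
  (r (w) (w)) = r(0, 0) = 1
  (f (r (w) (w))) = f(1,) = 1


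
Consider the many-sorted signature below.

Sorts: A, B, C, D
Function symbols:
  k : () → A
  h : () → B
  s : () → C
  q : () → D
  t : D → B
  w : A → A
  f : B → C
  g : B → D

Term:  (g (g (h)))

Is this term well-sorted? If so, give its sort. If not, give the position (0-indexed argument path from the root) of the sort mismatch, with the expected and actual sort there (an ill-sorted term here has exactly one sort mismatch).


ill-sorted at position [0]: expected B, got D

    (h) : B
  (g (h)) : D
(g (g (h))) : ✗ arg 0 at [0] has sort D, expected B


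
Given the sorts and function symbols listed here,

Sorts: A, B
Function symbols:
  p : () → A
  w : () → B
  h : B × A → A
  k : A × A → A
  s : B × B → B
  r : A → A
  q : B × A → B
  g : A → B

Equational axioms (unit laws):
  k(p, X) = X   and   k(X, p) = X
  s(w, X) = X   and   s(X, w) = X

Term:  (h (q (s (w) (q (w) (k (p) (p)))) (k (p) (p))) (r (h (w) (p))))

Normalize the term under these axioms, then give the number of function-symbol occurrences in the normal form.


size = 10

1. (h (q (s (w) (q (w) (k (p) (p)))) (k (p) (p))) (r (h (w) (p))))  →  (h (q (q (w) (k (p) (p))) (k (p) (p))) (r (h (w) (p))))
2. (h (q (q (w) (k (p) (p))) (k (p) (p))) (r (h (w) (p))))  →  (h (q (q (w) (p)) (k (p) (p))) (r (h (w) (p))))
3. (h (q (q (w) (p)) (k (p) (p))) (r (h (w) (p))))  →  (h (q (q (w) (p)) (p)) (r (h (w) (p))))
normal form: (h (q (q (w) (p)) (p)) (r (h (w) (p))))


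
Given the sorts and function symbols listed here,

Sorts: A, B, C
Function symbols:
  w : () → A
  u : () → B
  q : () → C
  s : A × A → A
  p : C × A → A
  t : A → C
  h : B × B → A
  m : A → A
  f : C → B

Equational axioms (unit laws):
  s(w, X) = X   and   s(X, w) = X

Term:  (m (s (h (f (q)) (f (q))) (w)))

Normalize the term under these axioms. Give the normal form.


1. (m (s (h (f (q)) (f (q))) (w)))  →  (m (h (f (q)) (f (q))))

normal form = (m (h (f (q)) (f (q))))


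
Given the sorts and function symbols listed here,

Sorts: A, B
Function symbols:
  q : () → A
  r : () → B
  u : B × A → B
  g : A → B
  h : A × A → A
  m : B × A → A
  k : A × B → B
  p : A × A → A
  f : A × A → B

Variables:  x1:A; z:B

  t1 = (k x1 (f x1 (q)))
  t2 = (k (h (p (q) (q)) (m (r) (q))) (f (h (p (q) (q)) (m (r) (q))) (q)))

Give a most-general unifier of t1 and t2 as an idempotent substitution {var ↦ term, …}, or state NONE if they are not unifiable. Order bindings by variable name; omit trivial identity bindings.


{x1 ↦ (h (p (q) (q)) (m (r) (q)))}


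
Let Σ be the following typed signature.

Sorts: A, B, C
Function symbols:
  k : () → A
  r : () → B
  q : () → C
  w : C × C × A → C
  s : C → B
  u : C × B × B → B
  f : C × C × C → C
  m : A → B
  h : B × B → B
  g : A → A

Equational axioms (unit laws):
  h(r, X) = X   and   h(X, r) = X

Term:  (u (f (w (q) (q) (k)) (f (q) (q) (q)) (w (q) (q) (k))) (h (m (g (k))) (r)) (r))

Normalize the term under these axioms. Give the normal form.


normal form = (u (f (w (q) (q) (k)) (f (q) (q) (q)) (w (q) (q) (k))) (m (g (k))) (r))

1. (u (f (w (q) (q) (k)) (f (q) (q) (q)) (w (q) (q) (k))) (h (m (g (k))) (r)) (r))  →  (u (f (w (q) (q) (k)) (f (q) (q) (q)) (w (q) (q) (k))) (m (g (k))) (r))


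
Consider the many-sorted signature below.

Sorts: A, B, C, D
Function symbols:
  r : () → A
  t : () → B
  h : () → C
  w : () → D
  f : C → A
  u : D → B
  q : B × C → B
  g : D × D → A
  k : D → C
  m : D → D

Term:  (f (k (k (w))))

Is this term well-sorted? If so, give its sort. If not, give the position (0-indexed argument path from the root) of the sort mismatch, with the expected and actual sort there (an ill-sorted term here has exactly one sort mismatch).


ill-sorted at position [0, 0]: expected D, got C

      (w) : D
    (k (w)) : C
  (k (k (w))) : ✗ arg 0 at [0, 0] has sort C, expected D


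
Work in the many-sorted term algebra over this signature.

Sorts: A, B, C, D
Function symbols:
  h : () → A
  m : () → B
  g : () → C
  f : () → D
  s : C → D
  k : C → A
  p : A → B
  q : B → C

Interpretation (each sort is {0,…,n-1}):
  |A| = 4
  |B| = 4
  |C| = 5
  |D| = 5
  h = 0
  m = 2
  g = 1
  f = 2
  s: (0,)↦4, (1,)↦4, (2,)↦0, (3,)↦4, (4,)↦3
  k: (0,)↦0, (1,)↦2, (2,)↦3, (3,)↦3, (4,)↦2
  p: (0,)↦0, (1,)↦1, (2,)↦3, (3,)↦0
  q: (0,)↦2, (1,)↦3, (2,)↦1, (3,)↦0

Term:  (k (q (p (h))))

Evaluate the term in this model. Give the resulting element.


value = 3

  h = 0
  (p (h)) = p(0,) = 0
  (q (p (h))) = q(0,) = 2
  (k (q (p (h)))) = k(2,) = 3


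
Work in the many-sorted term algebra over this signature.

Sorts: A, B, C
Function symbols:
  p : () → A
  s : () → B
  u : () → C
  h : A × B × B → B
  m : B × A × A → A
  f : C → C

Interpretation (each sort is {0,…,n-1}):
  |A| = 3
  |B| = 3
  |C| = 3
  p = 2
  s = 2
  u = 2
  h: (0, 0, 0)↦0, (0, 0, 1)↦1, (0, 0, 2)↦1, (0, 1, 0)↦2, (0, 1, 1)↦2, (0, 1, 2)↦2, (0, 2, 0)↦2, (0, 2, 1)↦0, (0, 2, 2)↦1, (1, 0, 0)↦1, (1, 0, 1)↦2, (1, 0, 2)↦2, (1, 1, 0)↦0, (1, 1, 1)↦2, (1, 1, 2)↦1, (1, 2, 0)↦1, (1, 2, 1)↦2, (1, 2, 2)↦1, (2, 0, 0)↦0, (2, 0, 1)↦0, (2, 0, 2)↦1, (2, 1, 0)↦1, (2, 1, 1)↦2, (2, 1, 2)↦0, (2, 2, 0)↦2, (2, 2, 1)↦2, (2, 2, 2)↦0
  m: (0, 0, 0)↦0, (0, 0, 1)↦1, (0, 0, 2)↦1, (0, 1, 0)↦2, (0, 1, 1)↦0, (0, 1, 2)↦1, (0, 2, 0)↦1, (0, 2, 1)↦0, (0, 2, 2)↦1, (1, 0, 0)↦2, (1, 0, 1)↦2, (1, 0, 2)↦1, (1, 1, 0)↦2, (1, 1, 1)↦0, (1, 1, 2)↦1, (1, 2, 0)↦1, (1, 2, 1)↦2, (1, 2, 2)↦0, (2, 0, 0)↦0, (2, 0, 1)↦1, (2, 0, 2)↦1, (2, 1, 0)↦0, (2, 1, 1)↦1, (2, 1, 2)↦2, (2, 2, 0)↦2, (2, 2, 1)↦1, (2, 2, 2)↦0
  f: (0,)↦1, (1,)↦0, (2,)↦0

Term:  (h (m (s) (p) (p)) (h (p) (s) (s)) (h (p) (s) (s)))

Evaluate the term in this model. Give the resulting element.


value = 0

  s = 2
  p = 2
  p = 2
  (m (s) (p) (p)) = m(2, 2, 2) = 0
  p = 2
  s = 2
  s = 2
  (h (p) (s) (s)) = h(2, 2, 2) = 0
  p = 2
  s = 2
  s = 2
  (h (p) (s) (s)) = h(2, 2, 2) = 0
  (h (m (s) (p) (p)) (h (p) (s) (s)) (h (p) (s) (s))) = h(0, 0, 0) = 0


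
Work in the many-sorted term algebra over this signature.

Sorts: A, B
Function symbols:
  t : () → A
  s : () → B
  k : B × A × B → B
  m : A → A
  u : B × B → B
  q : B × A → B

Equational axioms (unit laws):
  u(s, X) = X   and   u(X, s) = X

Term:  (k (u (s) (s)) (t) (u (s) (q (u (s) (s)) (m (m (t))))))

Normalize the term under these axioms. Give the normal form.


1. (k (u (s) (s)) (t) (u (s) (q (u (s) (s)) (m (m (t))))))  →  (k (s) (t) (u (s) (q (u (s) (s)) (m (m (t))))))
2. (k (s) (t) (u (s) (q (u (s) (s)) (m (m (t))))))  →  (k (s) (t) (q (u (s) (s)) (m (m (t)))))
3. (k (s) (t) (q (u (s) (s)) (m (m (t)))))  →  (k (s) (t) (q (s) (m (m (t)))))

normal form = (k (s) (t) (q (s) (m (m (t)))))


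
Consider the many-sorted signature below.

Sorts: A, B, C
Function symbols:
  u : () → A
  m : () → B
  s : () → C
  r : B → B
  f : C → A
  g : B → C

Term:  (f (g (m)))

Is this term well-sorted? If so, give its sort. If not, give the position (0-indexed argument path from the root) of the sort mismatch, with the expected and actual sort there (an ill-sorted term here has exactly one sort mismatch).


    (m) : B
  (g (m)) : C
(f (g (m))) : A

well-sorted; sort = A


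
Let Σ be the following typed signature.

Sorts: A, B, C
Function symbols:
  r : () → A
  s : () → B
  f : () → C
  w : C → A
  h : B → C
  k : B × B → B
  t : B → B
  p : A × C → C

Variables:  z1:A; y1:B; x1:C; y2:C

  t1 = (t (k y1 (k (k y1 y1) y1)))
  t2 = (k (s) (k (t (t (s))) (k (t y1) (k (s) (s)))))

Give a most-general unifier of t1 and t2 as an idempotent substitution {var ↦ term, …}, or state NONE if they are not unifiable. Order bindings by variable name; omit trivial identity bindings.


NONE (not unifiable)

head clash or occurs-check failure — not unifiable


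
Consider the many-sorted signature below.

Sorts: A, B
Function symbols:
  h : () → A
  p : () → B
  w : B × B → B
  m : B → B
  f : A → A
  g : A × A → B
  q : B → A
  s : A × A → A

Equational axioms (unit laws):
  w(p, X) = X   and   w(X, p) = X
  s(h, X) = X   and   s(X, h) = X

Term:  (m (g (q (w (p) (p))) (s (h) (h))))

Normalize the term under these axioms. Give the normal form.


1. (m (g (q (w (p) (p))) (s (h) (h))))  →  (m (g (q (p)) (s (h) (h))))
2. (m (g (q (p)) (s (h) (h))))  →  (m (g (q (p)) (h)))

normal form = (m (g (q (p)) (h)))


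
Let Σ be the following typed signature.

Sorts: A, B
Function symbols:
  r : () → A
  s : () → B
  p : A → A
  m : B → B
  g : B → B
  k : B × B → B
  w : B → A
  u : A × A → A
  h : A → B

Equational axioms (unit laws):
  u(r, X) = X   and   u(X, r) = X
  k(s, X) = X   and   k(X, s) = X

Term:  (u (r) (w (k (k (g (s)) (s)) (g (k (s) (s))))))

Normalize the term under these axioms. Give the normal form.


1. (u (r) (w (k (k (g (s)) (s)) (g (k (s) (s))))))  →  (w (k (k (g (s)) (s)) (g (k (s) (s)))))
2. (w (k (k (g (s)) (s)) (g (k (s) (s)))))  →  (w (k (g (s)) (g (k (s) (s)))))
3. (w (k (g (s)) (g (k (s) (s)))))  →  (w (k (g (s)) (g (s))))

normal form = (w (k (g (s)) (g (s))))


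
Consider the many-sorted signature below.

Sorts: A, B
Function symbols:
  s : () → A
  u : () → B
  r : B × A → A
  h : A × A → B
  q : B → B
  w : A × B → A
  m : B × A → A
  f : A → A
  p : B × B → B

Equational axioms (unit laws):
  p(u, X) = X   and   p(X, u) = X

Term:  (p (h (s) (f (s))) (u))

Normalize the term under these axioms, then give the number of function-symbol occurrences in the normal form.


size = 4

1. (p (h (s) (f (s))) (u))  →  (h (s) (f (s)))
normal form: (h (s) (f (s)))


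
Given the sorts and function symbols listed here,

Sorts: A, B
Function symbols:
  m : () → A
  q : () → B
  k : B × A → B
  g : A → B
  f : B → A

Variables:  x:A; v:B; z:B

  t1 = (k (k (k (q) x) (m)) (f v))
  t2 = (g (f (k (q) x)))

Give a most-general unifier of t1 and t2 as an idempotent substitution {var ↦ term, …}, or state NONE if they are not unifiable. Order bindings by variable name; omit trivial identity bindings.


head clash or occurs-check failure — not unifiable

NONE (not unifiable)


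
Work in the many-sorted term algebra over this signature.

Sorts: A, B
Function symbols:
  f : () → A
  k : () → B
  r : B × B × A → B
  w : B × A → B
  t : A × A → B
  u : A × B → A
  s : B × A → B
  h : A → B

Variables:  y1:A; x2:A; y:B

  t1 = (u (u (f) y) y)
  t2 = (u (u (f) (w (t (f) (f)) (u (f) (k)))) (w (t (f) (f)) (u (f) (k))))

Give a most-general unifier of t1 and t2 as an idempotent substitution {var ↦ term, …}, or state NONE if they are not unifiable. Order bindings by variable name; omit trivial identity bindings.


{y ↦ (w (t (f) (f)) (u (f) (k)))}


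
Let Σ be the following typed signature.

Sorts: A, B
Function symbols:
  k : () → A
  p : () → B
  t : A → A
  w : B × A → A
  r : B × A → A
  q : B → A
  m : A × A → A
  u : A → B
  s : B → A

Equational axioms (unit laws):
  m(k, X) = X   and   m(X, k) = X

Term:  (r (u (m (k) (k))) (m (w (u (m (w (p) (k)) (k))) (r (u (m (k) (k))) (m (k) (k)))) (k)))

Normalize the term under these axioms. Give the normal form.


normal form = (r (u (k)) (w (u (w (p) (k))) (r (u (k)) (k))))

1. (r (u (m (k) (k))) (m (w (u (m (w (p) (k)) (k))) (r (u (m (k) (k))) (m (k) (k)))) (k)))  →  (r (u (k)) (m (w (u (m (w (p) (k)) (k))) (r (u (m (k) (k))) (m (k) (k)))) (k)))
2. (r (u (k)) (m (w (u (m (w (p) (k)) (k))) (r (u (m (k) (k))) (m (k) (k)))) (k)))  →  (r (u (k)) (w (u (m (w (p) (k)) (k))) (r (u (m (k) (k))) (m (k) (k)))))
3. (r (u (k)) (w (u (m (w (p) (k)) (k))) (r (u (m (k) (k))) (m (k) (k)))))  →  (r (u (k)) (w (u (w (p) (k))) (r (u (m (k) (k))) (m (k) (k)))))
4. (r (u (k)) (w (u (w (p) (k))) (r (u (m (k) (k))) (m (k) (k)))))  →  (r (u (k)) (w (u (w (p) (k))) (r (u (k)) (m (k) (k)))))
5. (r (u (k)) (w (u (w (p) (k))) (r (u (k)) (m (k) (k)))))  →  (r (u (k)) (w (u (w (p) (k))) (r (u (k)) (k))))


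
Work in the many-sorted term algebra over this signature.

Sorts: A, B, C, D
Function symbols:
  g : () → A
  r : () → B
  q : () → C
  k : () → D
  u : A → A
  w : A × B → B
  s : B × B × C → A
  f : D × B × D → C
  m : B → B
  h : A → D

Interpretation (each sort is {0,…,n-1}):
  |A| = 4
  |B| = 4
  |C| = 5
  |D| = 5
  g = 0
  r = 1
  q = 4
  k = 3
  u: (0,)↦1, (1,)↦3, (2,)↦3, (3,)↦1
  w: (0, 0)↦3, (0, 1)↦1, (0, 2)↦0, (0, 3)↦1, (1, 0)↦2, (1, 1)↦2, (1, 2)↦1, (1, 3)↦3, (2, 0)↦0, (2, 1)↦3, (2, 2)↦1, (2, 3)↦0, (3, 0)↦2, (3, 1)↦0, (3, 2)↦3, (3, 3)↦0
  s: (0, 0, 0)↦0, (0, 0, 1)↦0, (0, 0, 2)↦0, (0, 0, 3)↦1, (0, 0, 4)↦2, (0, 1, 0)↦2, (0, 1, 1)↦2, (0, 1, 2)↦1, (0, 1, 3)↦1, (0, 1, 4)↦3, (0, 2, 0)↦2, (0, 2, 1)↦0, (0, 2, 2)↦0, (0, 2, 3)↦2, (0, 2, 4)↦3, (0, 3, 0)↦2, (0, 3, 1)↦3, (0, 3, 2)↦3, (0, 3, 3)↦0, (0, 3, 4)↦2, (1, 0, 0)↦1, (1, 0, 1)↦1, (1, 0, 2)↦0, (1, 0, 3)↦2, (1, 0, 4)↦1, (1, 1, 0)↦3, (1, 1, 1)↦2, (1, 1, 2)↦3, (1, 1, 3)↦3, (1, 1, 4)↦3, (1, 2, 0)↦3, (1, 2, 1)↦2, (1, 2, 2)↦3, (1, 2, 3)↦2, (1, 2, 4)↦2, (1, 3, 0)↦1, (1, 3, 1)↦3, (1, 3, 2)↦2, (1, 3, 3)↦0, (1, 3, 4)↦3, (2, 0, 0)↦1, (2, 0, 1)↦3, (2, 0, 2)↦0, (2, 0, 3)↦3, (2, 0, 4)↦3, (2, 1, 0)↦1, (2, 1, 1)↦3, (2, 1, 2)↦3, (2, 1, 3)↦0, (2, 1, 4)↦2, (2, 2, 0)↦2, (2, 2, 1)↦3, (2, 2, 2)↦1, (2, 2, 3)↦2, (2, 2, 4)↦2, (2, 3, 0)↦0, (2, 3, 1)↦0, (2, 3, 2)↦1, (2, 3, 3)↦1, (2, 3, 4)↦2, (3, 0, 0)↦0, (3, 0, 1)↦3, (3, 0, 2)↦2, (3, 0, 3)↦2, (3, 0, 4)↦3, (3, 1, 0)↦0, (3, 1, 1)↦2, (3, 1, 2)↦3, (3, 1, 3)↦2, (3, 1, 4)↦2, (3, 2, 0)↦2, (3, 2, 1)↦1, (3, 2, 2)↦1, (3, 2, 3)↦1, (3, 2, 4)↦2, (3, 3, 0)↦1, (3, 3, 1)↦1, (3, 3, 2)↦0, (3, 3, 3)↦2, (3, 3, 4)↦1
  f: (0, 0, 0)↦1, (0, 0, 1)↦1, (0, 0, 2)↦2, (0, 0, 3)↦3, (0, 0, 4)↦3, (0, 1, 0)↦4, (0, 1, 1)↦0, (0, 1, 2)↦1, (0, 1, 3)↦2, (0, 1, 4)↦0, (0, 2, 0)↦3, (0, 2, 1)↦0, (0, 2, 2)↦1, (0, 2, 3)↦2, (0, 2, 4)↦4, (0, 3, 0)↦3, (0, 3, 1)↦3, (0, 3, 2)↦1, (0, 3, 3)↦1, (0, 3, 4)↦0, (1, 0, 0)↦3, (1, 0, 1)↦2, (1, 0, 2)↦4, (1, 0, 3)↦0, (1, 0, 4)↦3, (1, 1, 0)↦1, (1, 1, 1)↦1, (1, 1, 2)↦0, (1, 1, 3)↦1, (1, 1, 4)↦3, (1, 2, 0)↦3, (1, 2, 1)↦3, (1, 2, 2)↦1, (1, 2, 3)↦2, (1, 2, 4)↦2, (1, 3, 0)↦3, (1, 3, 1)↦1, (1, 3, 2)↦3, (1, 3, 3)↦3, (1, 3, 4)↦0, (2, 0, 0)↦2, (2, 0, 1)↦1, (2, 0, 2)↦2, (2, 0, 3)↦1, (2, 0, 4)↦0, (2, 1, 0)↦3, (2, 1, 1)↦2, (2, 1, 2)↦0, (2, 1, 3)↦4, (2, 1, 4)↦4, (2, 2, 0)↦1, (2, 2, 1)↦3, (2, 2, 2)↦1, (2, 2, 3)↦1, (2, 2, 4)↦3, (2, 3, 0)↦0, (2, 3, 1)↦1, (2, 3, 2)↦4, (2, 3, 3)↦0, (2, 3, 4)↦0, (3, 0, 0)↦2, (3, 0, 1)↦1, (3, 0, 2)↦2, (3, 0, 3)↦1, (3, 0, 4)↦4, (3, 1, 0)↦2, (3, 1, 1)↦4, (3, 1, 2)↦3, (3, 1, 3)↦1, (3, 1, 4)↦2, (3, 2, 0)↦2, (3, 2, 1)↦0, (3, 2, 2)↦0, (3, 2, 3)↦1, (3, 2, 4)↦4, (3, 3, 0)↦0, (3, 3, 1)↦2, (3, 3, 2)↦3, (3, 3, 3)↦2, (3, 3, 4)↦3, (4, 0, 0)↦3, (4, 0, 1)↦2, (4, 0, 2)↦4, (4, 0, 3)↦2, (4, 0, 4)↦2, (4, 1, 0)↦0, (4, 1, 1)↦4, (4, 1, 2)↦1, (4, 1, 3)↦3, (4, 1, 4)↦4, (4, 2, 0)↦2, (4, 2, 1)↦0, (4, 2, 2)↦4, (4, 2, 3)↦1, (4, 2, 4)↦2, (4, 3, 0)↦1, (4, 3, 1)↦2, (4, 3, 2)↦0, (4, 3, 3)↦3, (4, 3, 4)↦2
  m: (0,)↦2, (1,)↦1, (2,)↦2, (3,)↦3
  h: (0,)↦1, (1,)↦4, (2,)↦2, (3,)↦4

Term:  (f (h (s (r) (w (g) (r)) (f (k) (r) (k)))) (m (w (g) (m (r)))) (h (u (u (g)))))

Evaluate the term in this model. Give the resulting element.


value = 4

  r = 1
  g = 0
  r = 1
  (w (g) (r)) = w(0, 1) = 1
  k = 3
  r = 1
  k = 3
  (f (k) (r) (k)) = f(3, 1, 3) = 1
  (s (r) (w (g) (r)) (f (k) (r) (k))) = s(1, 1, 1) = 2
  (h (s (r) (w (g) (r)) (f (k) (r) (k)))) = h(2,) = 2
  g = 0
  r = 1
  (m (r)) = m(1,) = 1
  (w (g) (m (r))) = w(0, 1) = 1
  (m (w (g) (m (r)))) = m(1,) = 1
  g = 0
  (u (g)) = u(0,) = 1
  (u (u (g))) = u(1,) = 3
  (h (u (u (g)))) = h(3,) = 4
  (f (h (s (r) (w (g) (r)) (f (k) (r) (k)))) (m (w (g) (m (r)))) (h (u (u (g))))) = f(2, 1, 4) = 4


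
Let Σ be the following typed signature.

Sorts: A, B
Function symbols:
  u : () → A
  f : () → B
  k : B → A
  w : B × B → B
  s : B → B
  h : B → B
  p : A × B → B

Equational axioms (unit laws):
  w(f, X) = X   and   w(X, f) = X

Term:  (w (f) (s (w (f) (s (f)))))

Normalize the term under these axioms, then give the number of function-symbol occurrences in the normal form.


1. (w (f) (s (w (f) (s (f)))))  →  (s (w (f) (s (f))))
2. (s (w (f) (s (f))))  →  (s (s (f)))
normal form: (s (s (f)))

size = 3


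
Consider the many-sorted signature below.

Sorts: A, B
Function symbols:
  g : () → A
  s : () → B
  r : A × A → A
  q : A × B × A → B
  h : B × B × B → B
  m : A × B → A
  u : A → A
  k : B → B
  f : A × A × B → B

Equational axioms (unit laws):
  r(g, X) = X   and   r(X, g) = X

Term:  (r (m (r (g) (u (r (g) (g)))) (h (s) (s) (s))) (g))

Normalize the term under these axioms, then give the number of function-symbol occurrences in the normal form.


size = 7

1. (r (m (r (g) (u (r (g) (g)))) (h (s) (s) (s))) (g))  →  (m (r (g) (u (r (g) (g)))) (h (s) (s) (s)))
2. (m (r (g) (u (r (g) (g)))) (h (s) (s) (s)))  →  (m (u (r (g) (g))) (h (s) (s) (s)))
3. (m (u (r (g) (g))) (h (s) (s) (s)))  →  (m (u (g)) (h (s) (s) (s)))
normal form: (m (u (g)) (h (s) (s) (s)))


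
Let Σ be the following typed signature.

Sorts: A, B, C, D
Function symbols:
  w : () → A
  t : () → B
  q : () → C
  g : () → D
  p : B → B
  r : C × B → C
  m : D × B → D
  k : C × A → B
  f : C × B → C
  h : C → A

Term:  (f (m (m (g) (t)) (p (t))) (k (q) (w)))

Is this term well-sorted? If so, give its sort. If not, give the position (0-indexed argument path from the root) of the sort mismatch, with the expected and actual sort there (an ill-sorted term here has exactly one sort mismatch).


      (g) : D
      (t) : B
    (m (g) (t)) : D
      (t) : B
    (p (t)) : B
  (m (m (g) (t)) (p (t))) : D
    (q) : C
    (w) : A
  (k (q) (w)) : B
(f (m (m (g) (t)) (p (t))) (k (q) (w))) : ✗ arg 0 at [0] has sort D, expected C

ill-sorted at position [0]: expected C, got D


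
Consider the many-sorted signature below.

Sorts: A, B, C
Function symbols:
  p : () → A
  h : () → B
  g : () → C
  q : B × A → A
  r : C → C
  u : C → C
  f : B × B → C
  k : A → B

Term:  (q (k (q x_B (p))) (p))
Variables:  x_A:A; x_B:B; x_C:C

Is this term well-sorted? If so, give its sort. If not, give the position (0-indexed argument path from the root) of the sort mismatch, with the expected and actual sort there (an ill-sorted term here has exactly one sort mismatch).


well-sorted; sort = A

      x_B : B
      (p) : A
    (q x_B (p)) : A
  (k (q x_B (p))) : B
  (p) : A
(q (k (q x_B (p))) (p)) : A


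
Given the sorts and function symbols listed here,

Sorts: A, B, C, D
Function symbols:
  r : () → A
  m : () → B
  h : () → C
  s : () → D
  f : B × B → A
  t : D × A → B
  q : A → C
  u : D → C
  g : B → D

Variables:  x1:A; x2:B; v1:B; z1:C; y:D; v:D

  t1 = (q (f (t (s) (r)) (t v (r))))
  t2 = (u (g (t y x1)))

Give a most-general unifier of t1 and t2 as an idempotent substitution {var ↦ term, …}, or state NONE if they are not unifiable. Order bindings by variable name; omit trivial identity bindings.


head clash or occurs-check failure — not unifiable

NONE (not unifiable)


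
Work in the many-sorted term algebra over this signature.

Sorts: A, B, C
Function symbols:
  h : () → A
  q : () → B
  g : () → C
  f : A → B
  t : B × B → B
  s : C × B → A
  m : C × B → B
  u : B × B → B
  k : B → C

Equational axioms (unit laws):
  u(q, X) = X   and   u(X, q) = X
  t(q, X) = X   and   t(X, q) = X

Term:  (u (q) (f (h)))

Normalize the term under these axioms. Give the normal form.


1. (u (q) (f (h)))  →  (f (h))

normal form = (f (h))


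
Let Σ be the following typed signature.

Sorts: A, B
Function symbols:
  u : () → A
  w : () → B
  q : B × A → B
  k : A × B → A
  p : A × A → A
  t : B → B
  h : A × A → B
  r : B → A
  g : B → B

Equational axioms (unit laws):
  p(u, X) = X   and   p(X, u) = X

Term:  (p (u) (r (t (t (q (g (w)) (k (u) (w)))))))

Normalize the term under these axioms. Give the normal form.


normal form = (r (t (t (q (g (w)) (k (u) (w))))))

1. (p (u) (r (t (t (q (g (w)) (k (u) (w)))))))  →  (r (t (t (q (g (w)) (k (u) (w))))))


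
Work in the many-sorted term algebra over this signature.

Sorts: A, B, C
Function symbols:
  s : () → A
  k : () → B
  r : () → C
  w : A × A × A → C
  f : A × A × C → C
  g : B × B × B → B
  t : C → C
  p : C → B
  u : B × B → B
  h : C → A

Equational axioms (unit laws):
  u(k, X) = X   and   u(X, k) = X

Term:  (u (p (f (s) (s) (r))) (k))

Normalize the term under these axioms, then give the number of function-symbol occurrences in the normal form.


size = 5

1. (u (p (f (s) (s) (r))) (k))  →  (p (f (s) (s) (r)))
normal form: (p (f (s) (s) (r)))


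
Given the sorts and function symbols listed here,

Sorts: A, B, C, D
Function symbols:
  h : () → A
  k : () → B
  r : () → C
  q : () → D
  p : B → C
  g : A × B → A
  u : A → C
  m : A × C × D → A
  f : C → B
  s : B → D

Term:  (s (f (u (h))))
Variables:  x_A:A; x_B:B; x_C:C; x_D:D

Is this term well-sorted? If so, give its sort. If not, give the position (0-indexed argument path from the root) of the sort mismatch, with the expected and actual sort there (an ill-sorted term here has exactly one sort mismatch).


      (h) : A
    (u (h)) : C
  (f (u (h))) : B
(s (f (u (h)))) : D

well-sorted; sort = D


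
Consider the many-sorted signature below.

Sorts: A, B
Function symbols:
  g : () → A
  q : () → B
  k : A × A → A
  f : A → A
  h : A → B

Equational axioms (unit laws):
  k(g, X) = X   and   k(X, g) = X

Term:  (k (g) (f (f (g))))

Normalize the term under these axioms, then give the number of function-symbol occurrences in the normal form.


1. (k (g) (f (f (g))))  →  (f (f (g)))
normal form: (f (f (g)))

size = 3


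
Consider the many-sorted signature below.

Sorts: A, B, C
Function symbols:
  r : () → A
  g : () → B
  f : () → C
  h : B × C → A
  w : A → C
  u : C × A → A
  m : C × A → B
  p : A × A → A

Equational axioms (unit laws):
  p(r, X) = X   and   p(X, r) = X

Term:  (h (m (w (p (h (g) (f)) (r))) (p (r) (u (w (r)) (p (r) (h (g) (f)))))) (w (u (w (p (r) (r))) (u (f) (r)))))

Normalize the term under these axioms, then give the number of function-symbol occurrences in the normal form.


1. (h (m (w (p (h (g) (f)) (r))) (p (r) (u (w (r)) (p (r) (h (g) (f)))))) (w (u (w (p (r) (r))) (u (f) (r)))))  →  (h (m (w (h (g) (f))) (p (r) (u (w (r)) (p (r) (h (g) (f)))))) (w (u (w (p (r) (r))) (u (f) (r)))))
2. (h (m (w (h (g) (f))) (p (r) (u (w (r)) (p (r) (h (g) (f)))))) (w (u (w (p (r) (r))) (u (f) (r)))))  →  (h (m (w (h (g) (f))) (u (w (r)) (p (r) (h (g) (f))))) (w (u (w (p (r) (r))) (u (f) (r)))))
3. (h (m (w (h (g) (f))) (u (w (r)) (p (r) (h (g) (f))))) (w (u (w (p (r) (r))) (u (f) (r)))))  →  (h (m (w (h (g) (f))) (u (w (r)) (h (g) (f)))) (w (u (w (p (r) (r))) (u (f) (r)))))
4. (h (m (w (h (g) (f))) (u (w (r)) (h (g) (f)))) (w (u (w (p (r) (r))) (u (f) (r)))))  →  (h (m (w (h (g) (f))) (u (w (r)) (h (g) (f)))) (w (u (w (r)) (u (f) (r)))))
normal form: (h (m (w (h (g) (f))) (u (w (r)) (h (g) (f)))) (w (u (w (r)) (u (f) (r)))))

size = 19


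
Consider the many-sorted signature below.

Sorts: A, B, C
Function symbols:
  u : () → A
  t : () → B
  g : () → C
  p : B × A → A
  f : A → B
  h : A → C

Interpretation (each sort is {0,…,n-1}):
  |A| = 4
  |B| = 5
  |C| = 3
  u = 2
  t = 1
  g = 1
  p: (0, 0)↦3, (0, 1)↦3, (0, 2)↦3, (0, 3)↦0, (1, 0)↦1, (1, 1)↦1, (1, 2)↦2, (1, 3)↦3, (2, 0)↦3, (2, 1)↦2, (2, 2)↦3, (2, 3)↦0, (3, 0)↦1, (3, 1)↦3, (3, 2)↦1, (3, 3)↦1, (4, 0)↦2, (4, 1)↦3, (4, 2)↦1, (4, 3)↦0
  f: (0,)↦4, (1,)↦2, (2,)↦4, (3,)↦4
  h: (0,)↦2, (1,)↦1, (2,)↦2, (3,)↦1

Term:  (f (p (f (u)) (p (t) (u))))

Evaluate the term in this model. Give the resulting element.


  u = 2
  (f (u)) = f(2,) = 4
  t = 1
  u = 2
  (p (t) (u)) = p(1, 2) = 2
  (p (f (u)) (p (t) (u))) = p(4, 2) = 1
  (f (p (f (u)) (p (t) (u)))) = f(1,) = 2

value = 2


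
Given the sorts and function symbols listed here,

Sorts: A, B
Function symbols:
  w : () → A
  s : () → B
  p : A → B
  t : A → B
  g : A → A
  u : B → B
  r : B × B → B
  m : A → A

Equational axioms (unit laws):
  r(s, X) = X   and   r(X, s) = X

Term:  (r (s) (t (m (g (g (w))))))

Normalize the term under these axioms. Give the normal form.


normal form = (t (m (g (g (w)))))

1. (r (s) (t (m (g (g (w))))))  →  (t (m (g (g (w)))))


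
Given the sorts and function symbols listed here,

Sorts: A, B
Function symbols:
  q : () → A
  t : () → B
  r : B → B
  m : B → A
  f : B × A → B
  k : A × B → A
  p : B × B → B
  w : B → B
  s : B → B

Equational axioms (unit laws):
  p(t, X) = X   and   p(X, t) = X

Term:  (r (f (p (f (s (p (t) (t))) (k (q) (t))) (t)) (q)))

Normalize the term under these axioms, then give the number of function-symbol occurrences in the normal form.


1. (r (f (p (f (s (p (t) (t))) (k (q) (t))) (t)) (q)))  →  (r (f (f (s (p (t) (t))) (k (q) (t))) (q)))
2. (r (f (f (s (p (t) (t))) (k (q) (t))) (q)))  →  (r (f (f (s (t)) (k (q) (t))) (q)))
normal form: (r (f (f (s (t)) (k (q) (t))) (q)))

size = 9


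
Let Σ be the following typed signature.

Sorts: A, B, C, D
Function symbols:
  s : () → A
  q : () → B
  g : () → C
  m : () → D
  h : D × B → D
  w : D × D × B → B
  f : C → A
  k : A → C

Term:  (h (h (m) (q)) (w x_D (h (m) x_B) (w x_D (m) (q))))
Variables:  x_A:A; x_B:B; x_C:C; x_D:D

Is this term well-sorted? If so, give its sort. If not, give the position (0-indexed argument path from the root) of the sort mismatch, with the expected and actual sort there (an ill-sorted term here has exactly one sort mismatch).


well-sorted; sort = D

    (m) : D
    (q) : B
  (h (m) (q)) : D
    x_D : D
      (m) : D
      x_B : B
    (h (m) x_B) : D
      x_D : D
      (m) : D
      (q) : B
    (w x_D (m) (q)) : B
  (w x_D (h (m) x_B) (w x_D (m) (q))) : B
(h (h (m) (q)) (w x_D (h (m) x_B) (w x_D (m) (q)))) : D


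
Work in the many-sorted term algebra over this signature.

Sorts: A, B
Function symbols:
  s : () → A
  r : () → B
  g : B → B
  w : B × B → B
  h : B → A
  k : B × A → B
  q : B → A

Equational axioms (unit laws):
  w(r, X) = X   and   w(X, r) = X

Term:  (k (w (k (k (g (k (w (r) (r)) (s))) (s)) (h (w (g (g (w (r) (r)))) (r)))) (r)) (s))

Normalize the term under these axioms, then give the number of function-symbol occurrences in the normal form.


1. (k (w (k (k (g (k (w (r) (r)) (s))) (s)) (h (w (g (g (w (r) (r)))) (r)))) (r)) (s))  →  (k (k (k (g (k (w (r) (r)) (s))) (s)) (h (w (g (g (w (r) (r)))) (r)))) (s))
2. (k (k (k (g (k (w (r) (r)) (s))) (s)) (h (w (g (g (w (r) (r)))) (r)))) (s))  →  (k (k (k (g (k (r) (s))) (s)) (h (w (g (g (w (r) (r)))) (r)))) (s))
3. (k (k (k (g (k (r) (s))) (s)) (h (w (g (g (w (r) (r)))) (r)))) (s))  →  (k (k (k (g (k (r) (s))) (s)) (h (g (g (w (r) (r)))))) (s))
4. (k (k (k (g (k (r) (s))) (s)) (h (g (g (w (r) (r)))))) (s))  →  (k (k (k (g (k (r) (s))) (s)) (h (g (g (r))))) (s))
normal form: (k (k (k (g (k (r) (s))) (s)) (h (g (g (r))))) (s))

size = 13


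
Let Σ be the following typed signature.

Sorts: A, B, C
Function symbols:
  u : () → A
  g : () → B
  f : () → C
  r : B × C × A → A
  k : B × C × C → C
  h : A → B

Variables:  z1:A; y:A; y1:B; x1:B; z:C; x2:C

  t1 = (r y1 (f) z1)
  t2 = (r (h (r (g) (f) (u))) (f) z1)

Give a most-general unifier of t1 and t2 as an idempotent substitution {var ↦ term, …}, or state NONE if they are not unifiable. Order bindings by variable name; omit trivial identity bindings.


{y1 ↦ (h (r (g) (f) (u)))}


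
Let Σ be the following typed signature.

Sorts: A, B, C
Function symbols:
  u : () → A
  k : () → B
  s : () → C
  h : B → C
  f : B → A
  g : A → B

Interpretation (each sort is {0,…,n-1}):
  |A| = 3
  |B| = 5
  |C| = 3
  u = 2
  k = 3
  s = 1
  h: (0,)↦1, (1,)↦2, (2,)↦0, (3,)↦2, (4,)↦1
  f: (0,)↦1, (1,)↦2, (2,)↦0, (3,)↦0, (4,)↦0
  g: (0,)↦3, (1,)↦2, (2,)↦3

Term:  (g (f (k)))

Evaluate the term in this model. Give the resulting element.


  k = 3
  (f (k)) = f(3,) = 0
  (g (f (k))) = g(0,) = 3

value = 3


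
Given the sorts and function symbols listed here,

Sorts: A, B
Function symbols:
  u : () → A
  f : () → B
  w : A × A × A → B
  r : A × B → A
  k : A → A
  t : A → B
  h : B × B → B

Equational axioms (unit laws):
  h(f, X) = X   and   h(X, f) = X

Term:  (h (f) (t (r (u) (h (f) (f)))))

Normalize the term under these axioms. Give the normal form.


normal form = (t (r (u) (f)))

1. (h (f) (t (r (u) (h (f) (f)))))  →  (t (r (u) (h (f) (f))))
2. (t (r (u) (h (f) (f))))  →  (t (r (u) (f)))


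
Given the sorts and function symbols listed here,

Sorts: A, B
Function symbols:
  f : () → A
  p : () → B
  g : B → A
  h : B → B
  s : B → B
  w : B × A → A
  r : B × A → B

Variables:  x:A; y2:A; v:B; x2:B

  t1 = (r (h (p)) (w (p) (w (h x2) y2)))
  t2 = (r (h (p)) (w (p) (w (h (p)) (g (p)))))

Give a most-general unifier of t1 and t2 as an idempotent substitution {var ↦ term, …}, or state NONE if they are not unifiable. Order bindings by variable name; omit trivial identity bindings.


{x2 ↦ (p), y2 ↦ (g (p))}


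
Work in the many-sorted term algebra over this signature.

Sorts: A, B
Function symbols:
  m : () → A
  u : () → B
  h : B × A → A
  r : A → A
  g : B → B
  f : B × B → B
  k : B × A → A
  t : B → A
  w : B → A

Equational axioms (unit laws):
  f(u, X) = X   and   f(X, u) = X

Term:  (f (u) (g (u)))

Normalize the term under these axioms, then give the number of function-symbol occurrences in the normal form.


size = 2

1. (f (u) (g (u)))  →  (g (u))
normal form: (g (u))


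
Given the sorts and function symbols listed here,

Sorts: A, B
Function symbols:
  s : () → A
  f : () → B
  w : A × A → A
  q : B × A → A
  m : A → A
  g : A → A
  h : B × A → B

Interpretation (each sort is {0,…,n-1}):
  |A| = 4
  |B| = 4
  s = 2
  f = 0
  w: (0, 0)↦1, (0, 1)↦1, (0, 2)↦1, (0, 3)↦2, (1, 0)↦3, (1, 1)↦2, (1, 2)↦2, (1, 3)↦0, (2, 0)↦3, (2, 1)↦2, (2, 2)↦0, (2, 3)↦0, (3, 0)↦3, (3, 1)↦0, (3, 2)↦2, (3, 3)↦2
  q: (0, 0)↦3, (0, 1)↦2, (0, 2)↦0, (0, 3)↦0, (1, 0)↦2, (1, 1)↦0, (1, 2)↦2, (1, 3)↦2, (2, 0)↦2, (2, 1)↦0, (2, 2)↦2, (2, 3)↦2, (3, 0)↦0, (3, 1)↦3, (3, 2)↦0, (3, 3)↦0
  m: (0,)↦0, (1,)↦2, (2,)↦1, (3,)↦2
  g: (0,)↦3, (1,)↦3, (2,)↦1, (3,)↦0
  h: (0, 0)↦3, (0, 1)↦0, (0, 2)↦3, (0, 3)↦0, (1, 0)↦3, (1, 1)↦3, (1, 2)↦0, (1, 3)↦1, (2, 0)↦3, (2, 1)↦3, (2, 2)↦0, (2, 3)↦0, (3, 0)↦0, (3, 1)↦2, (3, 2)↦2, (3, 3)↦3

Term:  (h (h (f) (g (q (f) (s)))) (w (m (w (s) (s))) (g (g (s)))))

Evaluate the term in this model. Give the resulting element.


  f = 0
  f = 0
  s = 2
  (q (f) (s)) = q(0, 2) = 0
  (g (q (f) (s))) = g(0,) = 3
  (h (f) (g (q (f) (s)))) = h(0, 3) = 0
  s = 2
  s = 2
  (w (s) (s)) = w(2, 2) = 0
  (m (w (s) (s))) = m(0,) = 0
  s = 2
  (g (s)) = g(2,) = 1
  (g (g (s))) = g(1,) = 3
  (w (m (w (s) (s))) (g (g (s)))) = w(0, 3) = 2
  (h (h (f) (g (q (f) (s)))) (w (m (w (s) (s))) (g (g (s))))) = h(0, 2) = 3

value = 3


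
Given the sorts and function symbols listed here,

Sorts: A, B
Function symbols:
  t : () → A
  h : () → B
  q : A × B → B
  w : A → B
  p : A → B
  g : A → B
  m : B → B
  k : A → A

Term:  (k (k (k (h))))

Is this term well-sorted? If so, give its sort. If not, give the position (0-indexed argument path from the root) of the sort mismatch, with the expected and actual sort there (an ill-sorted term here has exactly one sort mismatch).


ill-sorted at position [0, 0, 0]: expected A, got B

      (h) : B
    (k (h)) : ✗ arg 0 at [0, 0, 0] has sort B, expected A


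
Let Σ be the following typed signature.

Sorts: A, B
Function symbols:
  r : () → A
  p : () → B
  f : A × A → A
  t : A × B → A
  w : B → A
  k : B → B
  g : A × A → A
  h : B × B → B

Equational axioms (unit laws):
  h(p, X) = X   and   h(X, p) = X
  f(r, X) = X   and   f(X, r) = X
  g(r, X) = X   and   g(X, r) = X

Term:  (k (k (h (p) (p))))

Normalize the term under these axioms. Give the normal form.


normal form = (k (k (p)))

1. (k (k (h (p) (p))))  →  (k (k (p)))


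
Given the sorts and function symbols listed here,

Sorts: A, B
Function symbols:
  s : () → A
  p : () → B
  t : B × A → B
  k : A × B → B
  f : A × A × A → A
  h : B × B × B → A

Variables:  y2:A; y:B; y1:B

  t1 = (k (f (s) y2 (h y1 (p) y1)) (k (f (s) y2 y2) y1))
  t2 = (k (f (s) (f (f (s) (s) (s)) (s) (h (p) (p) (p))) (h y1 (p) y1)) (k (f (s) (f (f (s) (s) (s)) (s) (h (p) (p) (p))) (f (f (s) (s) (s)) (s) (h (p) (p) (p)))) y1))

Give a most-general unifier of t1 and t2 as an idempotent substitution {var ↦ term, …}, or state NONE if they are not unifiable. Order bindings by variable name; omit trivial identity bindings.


{y2 ↦ (f (f (s) (s) (s)) (s) (h (p) (p) (p)))}


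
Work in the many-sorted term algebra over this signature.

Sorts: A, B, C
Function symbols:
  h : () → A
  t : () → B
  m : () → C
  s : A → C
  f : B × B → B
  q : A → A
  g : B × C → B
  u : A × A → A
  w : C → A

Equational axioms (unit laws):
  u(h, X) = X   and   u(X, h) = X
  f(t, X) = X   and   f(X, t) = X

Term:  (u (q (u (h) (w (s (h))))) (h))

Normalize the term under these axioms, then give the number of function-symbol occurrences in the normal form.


size = 4

1. (u (q (u (h) (w (s (h))))) (h))  →  (q (u (h) (w (s (h)))))
2. (q (u (h) (w (s (h)))))  →  (q (w (s (h))))
normal form: (q (w (s (h))))


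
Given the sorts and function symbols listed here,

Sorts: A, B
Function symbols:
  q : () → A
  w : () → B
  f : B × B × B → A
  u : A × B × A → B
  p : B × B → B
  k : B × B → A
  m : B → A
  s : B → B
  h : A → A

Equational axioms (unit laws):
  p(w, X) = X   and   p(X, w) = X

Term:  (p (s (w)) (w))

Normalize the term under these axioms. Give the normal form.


1. (p (s (w)) (w))  →  (s (w))

normal form = (s (w))


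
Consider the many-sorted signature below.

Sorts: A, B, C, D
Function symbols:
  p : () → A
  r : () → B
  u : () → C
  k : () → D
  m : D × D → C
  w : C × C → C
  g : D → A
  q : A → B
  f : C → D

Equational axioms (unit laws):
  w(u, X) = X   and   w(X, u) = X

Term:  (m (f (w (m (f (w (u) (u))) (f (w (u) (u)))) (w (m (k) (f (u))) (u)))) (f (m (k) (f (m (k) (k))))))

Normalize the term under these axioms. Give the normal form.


normal form = (m (f (w (m (f (u)) (f (u))) (m (k) (f (u))))) (f (m (k) (f (m (k) (k))))))

1. (m (f (w (m (f (w (u) (u))) (f (w (u) (u)))) (w (m (k) (f (u))) (u)))) (f (m (k) (f (m (k) (k))))))  →  (m (f (w (m (f (u)) (f (w (u) (u)))) (w (m (k) (f (u))) (u)))) (f (m (k) (f (m (k) (k))))))
2. (m (f (w (m (f (u)) (f (w (u) (u)))) (w (m (k) (f (u))) (u)))) (f (m (k) (f (m (k) (k))))))  →  (m (f (w (m (f (u)) (f (u))) (w (m (k) (f (u))) (u)))) (f (m (k) (f (m (k) (k))))))
3. (m (f (w (m (f (u)) (f (u))) (w (m (k) (f (u))) (u)))) (f (m (k) (f (m (k) (k))))))  →  (m (f (w (m (f (u)) (f (u))) (m (k) (f (u))))) (f (m (k) (f (m (k) (k))))))


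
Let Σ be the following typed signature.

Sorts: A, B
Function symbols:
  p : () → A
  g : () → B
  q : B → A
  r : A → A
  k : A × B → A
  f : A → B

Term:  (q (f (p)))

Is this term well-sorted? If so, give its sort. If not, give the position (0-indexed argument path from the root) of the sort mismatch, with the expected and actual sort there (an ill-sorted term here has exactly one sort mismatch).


    (p) : A
  (f (p)) : B
(q (f (p))) : A

well-sorted; sort = A


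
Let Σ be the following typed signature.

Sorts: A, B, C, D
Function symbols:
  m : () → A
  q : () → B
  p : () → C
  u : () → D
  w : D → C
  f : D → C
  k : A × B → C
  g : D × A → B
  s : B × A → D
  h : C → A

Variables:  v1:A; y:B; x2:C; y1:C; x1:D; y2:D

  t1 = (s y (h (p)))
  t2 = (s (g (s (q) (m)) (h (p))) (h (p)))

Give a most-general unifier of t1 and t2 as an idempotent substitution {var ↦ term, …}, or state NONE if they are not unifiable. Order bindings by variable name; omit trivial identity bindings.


{y ↦ (g (s (q) (m)) (h (p)))}


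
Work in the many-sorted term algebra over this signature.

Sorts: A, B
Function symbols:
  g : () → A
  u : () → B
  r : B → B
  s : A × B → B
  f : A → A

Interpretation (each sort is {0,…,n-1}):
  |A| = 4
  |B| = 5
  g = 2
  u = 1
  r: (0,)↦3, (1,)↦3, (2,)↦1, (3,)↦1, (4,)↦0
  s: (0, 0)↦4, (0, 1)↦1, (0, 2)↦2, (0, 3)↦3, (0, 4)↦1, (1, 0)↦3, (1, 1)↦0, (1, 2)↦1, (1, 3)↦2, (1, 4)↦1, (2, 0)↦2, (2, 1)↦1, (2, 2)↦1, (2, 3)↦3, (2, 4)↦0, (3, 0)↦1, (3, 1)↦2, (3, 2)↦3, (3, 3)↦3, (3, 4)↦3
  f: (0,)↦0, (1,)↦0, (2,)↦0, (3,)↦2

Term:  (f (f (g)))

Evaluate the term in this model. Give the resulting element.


  g = 2
  (f (g)) = f(2,) = 0
  (f (f (g))) = f(0,) = 0

value = 0
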